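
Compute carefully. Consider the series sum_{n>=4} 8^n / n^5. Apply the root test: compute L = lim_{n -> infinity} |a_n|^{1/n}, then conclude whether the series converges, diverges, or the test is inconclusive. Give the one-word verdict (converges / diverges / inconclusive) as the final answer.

Let a_n denote the general term. Form |a_n|^(1/n) and simplify:
|a_n|^(1/n) = 8/n^(5/n)
Take the limit as n -> infinity: L = 8.
Since L = 8 > 1, the root test implies divergence.

diverges


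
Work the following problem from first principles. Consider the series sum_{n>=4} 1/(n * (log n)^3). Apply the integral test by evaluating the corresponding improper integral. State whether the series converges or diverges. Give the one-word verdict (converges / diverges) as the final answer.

Let f(x) = 1/(x*log(x)^3). Then f is positive, continuous, and decreasing on [4, infinity), so the integral test applies.
Compute the improper integral int_{4}^infinity f(x) dx:
  antiderivative F(x) = -1/(2*log(x)^2).
  F(x) -> 0 as x -> infinity.  int = 0 - F(4) = 1/(2*log(4)^2) < infinity. By the integral test, the series converges.

converges


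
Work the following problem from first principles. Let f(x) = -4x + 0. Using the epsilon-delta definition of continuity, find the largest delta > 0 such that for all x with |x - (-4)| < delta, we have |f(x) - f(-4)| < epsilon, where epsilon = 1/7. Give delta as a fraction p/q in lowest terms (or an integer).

We compute f(-4) = -4*(-4) + 0 = 16.
|f(x) - f(-4)| = |-4x + 0 - (16)| = |-4(x - (-4))| = 4|x - (-4)|.
We need 4|x - (-4)| < 1/7, i.e. |x - (-4)| < 1/7 / 4 = 1/28.
So any delta <= 1/28 works. Conversely, if delta > 1/28, then x = -4 + 1/28 satisfies |x - (-4)| = 1/28 < delta but |f(x) - f(-4)| = 4 * 1/28 = 1/7, which is not < 1/7; so no larger delta works.
Hence the largest such delta is 1/28.

1/28


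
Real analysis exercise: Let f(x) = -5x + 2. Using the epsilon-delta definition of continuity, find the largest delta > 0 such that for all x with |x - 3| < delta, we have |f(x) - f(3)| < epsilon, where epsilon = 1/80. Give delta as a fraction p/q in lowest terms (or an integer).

We compute f(3) = -5*(3) + 2 = -13.
|f(x) - f(3)| = |-5x + 2 - (-13)| = |-5(x - 3)| = 5|x - 3|.
We need 5|x - 3| < 1/80, i.e. |x - 3| < 1/80 / 5 = 1/400.
So any delta <= 1/400 works. Conversely, if delta > 1/400, then x = 3 + 1/400 satisfies |x - 3| = 1/400 < delta but |f(x) - f(3)| = 5 * 1/400 = 1/80, which is not < 1/80; so no larger delta works.
Hence the largest such delta is 1/400.

1/400


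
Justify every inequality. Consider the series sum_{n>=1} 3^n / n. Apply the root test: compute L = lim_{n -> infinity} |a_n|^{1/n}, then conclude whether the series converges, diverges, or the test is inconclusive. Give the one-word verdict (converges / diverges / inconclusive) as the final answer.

Let a_n denote the general term. Form |a_n|^(1/n) and simplify:
|a_n|^(1/n) = 3/n^(1/n)
Take the limit as n -> infinity: L = 3.
Since L = 3 > 1, the root test implies divergence.

diverges


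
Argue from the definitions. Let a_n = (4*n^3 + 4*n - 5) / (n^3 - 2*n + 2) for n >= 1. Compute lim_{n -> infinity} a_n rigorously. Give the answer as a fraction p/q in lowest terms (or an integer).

Divide numerator and denominator by n^3, the highest power:
numerator / n^3 = 4 + 4/n^2 - 5/n^3
denominator / n^3 = 1 - 2/n^2 + 2/n^3
As n -> infinity, all terms of the form c/n^k (k >= 1) tend to 0.
So numerator / n^3 -> 4 and denominator / n^3 -> 1.
Therefore lim a_n = 4.

4


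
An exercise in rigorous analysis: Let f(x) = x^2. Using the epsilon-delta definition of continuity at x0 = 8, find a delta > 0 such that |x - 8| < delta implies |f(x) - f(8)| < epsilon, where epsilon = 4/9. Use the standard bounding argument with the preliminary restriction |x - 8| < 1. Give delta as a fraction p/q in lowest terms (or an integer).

Factor: |x^2 - (8)^2| = |x - 8| * |x + 8|.
Impose |x - 8| < 1 first. Then |x + 8| = |(x - 8) + 2*(8)| <= |x - 8| + 2*|8| < 1 + 16 = 17.
So |x^2 - (8)^2| < delta * 17.
We need delta * 17 <= 4/9, i.e. delta <= 4/9/17 = 4/153.
Since 4/153 < 1, this is tighter than 1; take delta = 4/153.
So delta = 4/153 works.

4/153


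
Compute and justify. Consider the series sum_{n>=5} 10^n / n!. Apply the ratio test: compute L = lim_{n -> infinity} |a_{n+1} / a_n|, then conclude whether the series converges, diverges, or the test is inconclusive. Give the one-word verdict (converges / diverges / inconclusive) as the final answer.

Let a_n denote the general term. Form the ratio a_{n+1}/a_n and simplify:
a_{n+1}/a_n = 10/(n + 1)
Take the limit as n -> infinity: L = 0.
Since L = 0 < 1, the ratio test implies the series converges.

converges


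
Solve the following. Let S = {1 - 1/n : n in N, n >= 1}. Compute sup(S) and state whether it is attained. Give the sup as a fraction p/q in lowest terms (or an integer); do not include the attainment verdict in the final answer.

Analysis:
- Values: 0, 1/2, 2/3, 3/4, ... strictly increasing.
- Minimum is 0 (n=1); inf = 0 (attained).
- 1 - 1/n -> 1 from below; sup = 1, not attained.
Conclusion: sup(S) = 1, not attained in S.

1


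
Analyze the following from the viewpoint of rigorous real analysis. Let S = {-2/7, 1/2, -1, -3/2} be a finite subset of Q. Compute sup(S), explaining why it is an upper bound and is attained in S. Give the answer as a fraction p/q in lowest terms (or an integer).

S is finite, so sup(S) = max(S).
Sorted decreasing:
1/2, -2/7, -1, -3/2
The extremum is 1/2.
For every x in S, x <= 1/2. And 1/2 is in S, so it is attained.
Therefore sup(S) = 1/2.

1/2


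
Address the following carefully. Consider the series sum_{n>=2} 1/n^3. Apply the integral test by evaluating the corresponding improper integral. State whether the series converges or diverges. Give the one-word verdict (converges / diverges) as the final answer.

Let f(x) = x^(-3). Then f is positive, continuous, and decreasing on [2, infinity), so the integral test applies.
Compute the improper integral int_{2}^infinity f(x) dx:
  antiderivative F(x) = -1/(2*x^2).
  As x -> infinity, F(x) -> 0 (since p = 3 > 1).
  So int = F(infinity) - F(2) = 0 - (-1/8) = 1/8.
  Finite, so by the integral test, the series converges.

converges


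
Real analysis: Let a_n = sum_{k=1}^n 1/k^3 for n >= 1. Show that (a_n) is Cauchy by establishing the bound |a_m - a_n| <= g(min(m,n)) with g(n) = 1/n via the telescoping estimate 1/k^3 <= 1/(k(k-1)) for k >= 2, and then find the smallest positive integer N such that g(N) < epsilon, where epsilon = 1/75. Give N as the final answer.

For m > n >= 1: |a_m - a_n| = sum_{k=n+1}^m 1/k^3.
Use 1/k^3 <= 1/(k(k-1)) = 1/(k-1) - 1/k for k >= 2 (which holds since k^3 >= k^2 >= k(k-1) for k >= 2):
sum_{k=n+1}^m 1/k^3 <= sum_{k=n+1}^m (1/(k-1) - 1/k) = 1/n - 1/m <= 1/n.
By symmetry the same bound holds with n,m swapped, so |a_m - a_n| <= 1/min(m,n) = g(min(m,n)). Since g(n) -> 0, (a_n) is Cauchy.
Now solve g(N) < 1/75: 1/N < 1/75 <=> N > 1/(1/75) = 75.
The smallest integer strictly greater than 75 is N = 76.
Check: g(76) = 1/76 < 1/75; g(75) = 1/75 >= 1/75. So N = 76.

76


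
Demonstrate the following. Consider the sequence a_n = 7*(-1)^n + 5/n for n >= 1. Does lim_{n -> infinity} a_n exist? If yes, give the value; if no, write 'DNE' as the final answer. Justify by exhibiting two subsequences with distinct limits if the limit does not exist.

Examine the behaviour of a_n along subsequences.
a_{2k} = 7 + 5/(2k) -> 7. a_{2k+1} = -7 + 5/(2k+1) -> -7.
Since these two subsequential limits are 7 and -7, distinct, the full sequence cannot converge (a convergent sequence has all subsequences tending to the same limit). So lim a_n does not exist.

DNE


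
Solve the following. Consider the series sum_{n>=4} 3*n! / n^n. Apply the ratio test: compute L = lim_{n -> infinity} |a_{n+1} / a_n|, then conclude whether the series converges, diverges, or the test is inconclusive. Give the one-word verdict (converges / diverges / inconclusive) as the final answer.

Let a_n denote the general term. Form the ratio a_{n+1}/a_n and simplify:
a_{n+1}/a_n = (n/(n + 1))^n
Take the limit as n -> infinity: L = exp(-1).
Since L = exp(-1) < 1, the ratio test implies the series converges.

converges


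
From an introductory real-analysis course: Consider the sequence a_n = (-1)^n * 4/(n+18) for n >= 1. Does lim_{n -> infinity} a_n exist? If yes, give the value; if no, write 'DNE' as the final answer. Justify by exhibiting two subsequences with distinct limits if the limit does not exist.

Examine the behaviour of a_n along subsequences.
Even-n subsequence a_{2k} = 4/(2k+18) -> 0. Odd-n subsequence a_{2k+1} = -4/(2k+19) -> 0. Both tend to 0, which suggests the limit is 0; verify directly.
|a_n - 0| = 4/(n+18) < 4/n for every n >= 1.
Given epsilon > 0, choose a positive integer N > 4/epsilon. Then for all n >= N, |a_n| < 4/n <= 4/N < epsilon.
So by the definition of the limit, lim a_n exists and equals 0.

0


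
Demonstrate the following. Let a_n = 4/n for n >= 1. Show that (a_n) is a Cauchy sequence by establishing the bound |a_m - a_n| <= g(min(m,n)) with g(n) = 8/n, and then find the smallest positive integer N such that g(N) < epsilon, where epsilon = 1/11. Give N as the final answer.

For any m, n >= 1, by the triangle inequality:
|a_m - a_n| = |4/m - 4/n| <= 4*1/m + 4*1/n <= 8/min(m,n).
So g(n) = 8/n bounds the Cauchy difference. Since g(n) -> 0, (a_n) is Cauchy.
Now solve g(N) < 1/11: 8/N < 1/11 <=> N > 8 / (1/11) = 88.
The smallest integer strictly greater than 88 is N = 89.
Check: g(89) = 8/89 = 8/89 < 1/11; g(88) = 1/11 >= 1/11. So N = 89.

89


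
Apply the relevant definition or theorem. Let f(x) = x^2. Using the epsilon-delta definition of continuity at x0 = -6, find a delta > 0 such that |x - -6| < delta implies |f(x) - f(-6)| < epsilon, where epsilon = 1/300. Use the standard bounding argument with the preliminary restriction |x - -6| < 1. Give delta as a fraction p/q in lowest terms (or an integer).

Factor: |x^2 - (-6)^2| = |x - -6| * |x + -6|.
Impose |x - -6| < 1 first. Then |x + -6| = |(x - -6) + 2*(-6)| <= |x - -6| + 2*|-6| < 1 + 12 = 13.
So |x^2 - (-6)^2| < delta * 13.
We need delta * 13 <= 1/300, i.e. delta <= 1/300/13 = 1/3900.
Since 1/3900 < 1, this is tighter than 1; take delta = 1/3900.
So delta = 1/3900 works.

1/3900


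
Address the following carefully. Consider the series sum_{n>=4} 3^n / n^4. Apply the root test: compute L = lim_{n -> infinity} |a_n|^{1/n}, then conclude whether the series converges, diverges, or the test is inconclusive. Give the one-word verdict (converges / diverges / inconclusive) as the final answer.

Let a_n denote the general term. Form |a_n|^(1/n) and simplify:
|a_n|^(1/n) = 3/n^(4/n)
Take the limit as n -> infinity: L = 3.
Since L = 3 > 1, the root test implies divergence.

diverges


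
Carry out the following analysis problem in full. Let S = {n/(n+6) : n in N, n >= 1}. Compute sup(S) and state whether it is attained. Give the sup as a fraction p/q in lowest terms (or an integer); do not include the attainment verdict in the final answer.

Analysis:
- Values: 1/7, 1/4, 1/3, 2/5, ... strictly increasing.
- Minimum is 1/7 (n=1); inf = 1/7 (attained).
- n/(n+6) = 1 - 6/(n+6) -> 1 from below as n -> infinity, and never equals 1.
- So sup = 1 (not attained).
Conclusion: sup(S) = 1, not attained in S.

1


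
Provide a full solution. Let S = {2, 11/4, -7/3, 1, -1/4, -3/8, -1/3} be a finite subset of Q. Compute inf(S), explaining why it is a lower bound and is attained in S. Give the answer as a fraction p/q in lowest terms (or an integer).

S is finite, so inf(S) = min(S).
Sorted increasing:
-7/3, -3/8, -1/3, -1/4, 1, 2, 11/4
The extremum is -7/3.
For every x in S, x >= -7/3. And -7/3 is in S, so it is attained.
Therefore inf(S) = -7/3.

-7/3


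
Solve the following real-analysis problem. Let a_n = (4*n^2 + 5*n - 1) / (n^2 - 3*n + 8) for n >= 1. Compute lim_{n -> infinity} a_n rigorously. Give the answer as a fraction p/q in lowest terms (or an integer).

Divide numerator and denominator by n^2, the highest power:
numerator / n^2 = 4 + 5/n - 1/n^2
denominator / n^2 = 1 - 3/n + 8/n^2
As n -> infinity, all terms of the form c/n^k (k >= 1) tend to 0.
So numerator / n^2 -> 4 and denominator / n^2 -> 1.
Therefore lim a_n = 4.

4


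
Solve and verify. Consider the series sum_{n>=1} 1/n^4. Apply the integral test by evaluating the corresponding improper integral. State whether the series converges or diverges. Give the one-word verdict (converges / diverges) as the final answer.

Let f(x) = x^(-4). Then f is positive, continuous, and decreasing on [1, infinity), so the integral test applies.
Compute the improper integral int_{1}^infinity f(x) dx:
  antiderivative F(x) = -1/(3*x^3).
  As x -> infinity, F(x) -> 0 (since p = 4 > 1).
  So int = F(infinity) - F(1) = 0 - (-1/3) = 1/3.
  Finite, so by the integral test, the series converges.

converges


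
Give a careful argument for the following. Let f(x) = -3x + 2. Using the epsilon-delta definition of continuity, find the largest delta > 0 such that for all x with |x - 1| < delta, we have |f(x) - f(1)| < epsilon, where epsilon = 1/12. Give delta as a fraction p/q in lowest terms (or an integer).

We compute f(1) = -3*(1) + 2 = -1.
|f(x) - f(1)| = |-3x + 2 - (-1)| = |-3(x - 1)| = 3|x - 1|.
We need 3|x - 1| < 1/12, i.e. |x - 1| < 1/12 / 3 = 1/36.
So any delta <= 1/36 works. Conversely, if delta > 1/36, then x = 1 + 1/36 satisfies |x - 1| = 1/36 < delta but |f(x) - f(1)| = 3 * 1/36 = 1/12, which is not < 1/12; so no larger delta works.
Hence the largest such delta is 1/36.

1/36


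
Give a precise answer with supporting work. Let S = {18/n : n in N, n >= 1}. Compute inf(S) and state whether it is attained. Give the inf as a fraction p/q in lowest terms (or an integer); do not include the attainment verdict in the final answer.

Analysis:
- Values: 18, 9, 6, 9/2, ... strictly decreasing.
- The maximum is 18 (n=1); sup = 18 (attained).
- The set is bounded below by 0; 18/n -> 0 so 0 is the greatest lower bound.
- 0 is not in the set, so inf = 0 is not attained.
Conclusion: inf(S) = 0, not attained in S.

0


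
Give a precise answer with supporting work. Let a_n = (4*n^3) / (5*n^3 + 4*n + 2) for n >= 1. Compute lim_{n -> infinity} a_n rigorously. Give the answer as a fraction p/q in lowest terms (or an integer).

Divide numerator and denominator by n^3, the highest power:
numerator / n^3 = 4
denominator / n^3 = 5 + 4/n^2 + 2/n^3
As n -> infinity, all terms of the form c/n^k (k >= 1) tend to 0.
So numerator / n^3 -> 4 and denominator / n^3 -> 5.
Therefore lim a_n = 4/5.

4/5


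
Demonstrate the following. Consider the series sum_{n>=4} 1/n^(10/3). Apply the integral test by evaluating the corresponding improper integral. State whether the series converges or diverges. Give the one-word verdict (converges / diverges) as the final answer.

Let f(x) = x^(-10/3). Then f is positive, continuous, and decreasing on [4, infinity), so the integral test applies.
Compute the improper integral int_{4}^infinity f(x) dx:
  antiderivative F(x) = -3/(7*x^(7/3)).
  As x -> infinity, F(x) -> 0 (since p = 10/3 > 1).
  So int = F(infinity) - F(4) = 0 - (-3*2^(1/3)/224) = 3*2^(1/3)/224.
  Finite, so by the integral test, the series converges.

converges


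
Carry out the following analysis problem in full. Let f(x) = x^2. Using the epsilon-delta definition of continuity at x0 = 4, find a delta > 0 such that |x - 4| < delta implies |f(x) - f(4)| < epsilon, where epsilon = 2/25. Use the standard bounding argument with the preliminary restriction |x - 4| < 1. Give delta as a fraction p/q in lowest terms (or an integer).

Factor: |x^2 - (4)^2| = |x - 4| * |x + 4|.
Impose |x - 4| < 1 first. Then |x + 4| = |(x - 4) + 2*(4)| <= |x - 4| + 2*|4| < 1 + 8 = 9.
So |x^2 - (4)^2| < delta * 9.
We need delta * 9 <= 2/25, i.e. delta <= 2/25/9 = 2/225.
Since 2/225 < 1, this is tighter than 1; take delta = 2/225.
So delta = 2/225 works.

2/225


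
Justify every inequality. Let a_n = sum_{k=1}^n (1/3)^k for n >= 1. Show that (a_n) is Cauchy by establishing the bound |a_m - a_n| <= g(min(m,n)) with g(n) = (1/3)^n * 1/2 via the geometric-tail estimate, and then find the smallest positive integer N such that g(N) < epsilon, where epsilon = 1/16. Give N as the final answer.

For m > n >= 1: |a_m - a_n| = sum_{k=n+1}^m (1/3)^k < sum_{k=n+1}^infinity (1/3)^k = (1/3)^(n+1) / (1 - 1/3) = (1/3)^n * (1/3) * (3/2) = (1/3)^n * 1/2.
So g(n) = (1/3)^n / 2. Since g(n) -> 0, (a_n) is Cauchy.
Now solve g(N) < 1/16: (1/3)^N / 2 < 1/16 <=> 3^N > 1 / (2 * 1/16) = 8.
Check powers of 3: 3^1 = 3 <= 8, 3^2 = 9 > 8.
So the smallest such N is 2. Check: g(2) = 1/(2 * 9) = 1/18 < 1/16.

2


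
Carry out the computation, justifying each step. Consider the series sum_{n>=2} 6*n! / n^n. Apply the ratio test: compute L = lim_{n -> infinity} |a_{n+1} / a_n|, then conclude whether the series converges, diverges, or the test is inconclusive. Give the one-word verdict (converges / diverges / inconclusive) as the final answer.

Let a_n denote the general term. Form the ratio a_{n+1}/a_n and simplify:
a_{n+1}/a_n = (n/(n + 1))^n
Take the limit as n -> infinity: L = exp(-1).
Since L = exp(-1) < 1, the ratio test implies the series converges.

converges


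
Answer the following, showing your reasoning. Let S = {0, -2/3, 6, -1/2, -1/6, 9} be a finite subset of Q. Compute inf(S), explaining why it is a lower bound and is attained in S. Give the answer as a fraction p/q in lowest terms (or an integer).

S is finite, so inf(S) = min(S).
Sorted increasing:
-2/3, -1/2, -1/6, 0, 6, 9
The extremum is -2/3.
For every x in S, x >= -2/3. And -2/3 is in S, so it is attained.
Therefore inf(S) = -2/3.

-2/3


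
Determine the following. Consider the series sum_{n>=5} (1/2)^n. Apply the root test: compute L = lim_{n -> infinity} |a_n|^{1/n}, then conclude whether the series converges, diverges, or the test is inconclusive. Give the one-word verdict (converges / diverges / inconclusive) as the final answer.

Let a_n denote the general term. Form |a_n|^(1/n) and simplify:
|a_n|^(1/n) = 1/2
Take the limit as n -> infinity: L = 1/2.
Since L = 1/2 < 1, the root test implies convergence.

converges


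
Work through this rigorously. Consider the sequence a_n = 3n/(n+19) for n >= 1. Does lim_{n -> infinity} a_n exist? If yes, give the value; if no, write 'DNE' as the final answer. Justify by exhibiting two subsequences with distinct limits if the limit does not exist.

Examine the behaviour of a_n along subsequences.
Even-n subsequence a_{2k} = 3(2k)/(2k+19) -> 3. Odd-n subsequence a_{2k+1} = 3(2k+1)/(2k+20) -> 3. Both tend to 3, which suggests the limit is 3; verify directly.
|a_n - 3| = |3n - 3(n+19)| / (n+19) = 57/(n+19) < 57/n for every n >= 1.
Given epsilon > 0, choose a positive integer N > 57/epsilon. Then for all n >= N, |a_n - 3| < 57/n <= 57/N < epsilon.
So by the definition of the limit, lim a_n exists and equals 3.

3


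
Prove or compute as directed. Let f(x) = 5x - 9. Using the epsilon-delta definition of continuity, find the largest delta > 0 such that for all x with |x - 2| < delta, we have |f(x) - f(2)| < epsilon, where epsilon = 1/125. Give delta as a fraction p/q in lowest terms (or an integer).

We compute f(2) = 5*(2) - 9 = 1.
|f(x) - f(2)| = |5x - 9 - (1)| = |5(x - 2)| = 5|x - 2|.
We need 5|x - 2| < 1/125, i.e. |x - 2| < 1/125 / 5 = 1/625.
So any delta <= 1/625 works. Conversely, if delta > 1/625, then x = 2 + 1/625 satisfies |x - 2| = 1/625 < delta but |f(x) - f(2)| = 5 * 1/625 = 1/125, which is not < 1/125; so no larger delta works.
Hence the largest such delta is 1/625.

1/625


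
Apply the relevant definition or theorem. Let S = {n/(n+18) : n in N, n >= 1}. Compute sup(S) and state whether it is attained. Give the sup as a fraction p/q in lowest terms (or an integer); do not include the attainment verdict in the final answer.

Analysis:
- Values: 1/19, 1/10, 1/7, 2/11, ... strictly increasing.
- Minimum is 1/19 (n=1); inf = 1/19 (attained).
- n/(n+18) = 1 - 18/(n+18) -> 1 from below as n -> infinity, and never equals 1.
- So sup = 1 (not attained).
Conclusion: sup(S) = 1, not attained in S.

1


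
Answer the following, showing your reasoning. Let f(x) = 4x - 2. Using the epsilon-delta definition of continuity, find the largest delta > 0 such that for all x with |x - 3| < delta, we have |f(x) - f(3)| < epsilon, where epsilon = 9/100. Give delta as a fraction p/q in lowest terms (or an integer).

We compute f(3) = 4*(3) - 2 = 10.
|f(x) - f(3)| = |4x - 2 - (10)| = |4(x - 3)| = 4|x - 3|.
We need 4|x - 3| < 9/100, i.e. |x - 3| < 9/100 / 4 = 9/400.
So any delta <= 9/400 works. Conversely, if delta > 9/400, then x = 3 + 9/400 satisfies |x - 3| = 9/400 < delta but |f(x) - f(3)| = 4 * 9/400 = 9/100, which is not < 9/100; so no larger delta works.
Hence the largest such delta is 9/400.

9/400


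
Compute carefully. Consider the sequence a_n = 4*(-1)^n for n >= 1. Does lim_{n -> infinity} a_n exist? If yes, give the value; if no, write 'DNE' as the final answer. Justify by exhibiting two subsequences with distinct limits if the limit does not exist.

Examine the behaviour of a_n along subsequences.
Even-n subsequence a_{2k} = 4 -> 4. Odd-n subsequence a_{2k+1} = -4 -> -4.
Since these two subsequential limits are 4 and -4, distinct, the full sequence cannot converge (a convergent sequence has all subsequences tending to the same limit). So lim a_n does not exist.

DNE


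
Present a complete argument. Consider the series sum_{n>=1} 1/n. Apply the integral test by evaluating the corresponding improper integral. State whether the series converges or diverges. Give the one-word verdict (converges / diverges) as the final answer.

Let f(x) = 1/x. Then f is positive, continuous, and decreasing on [1, infinity), so the integral test applies.
Compute the improper integral int_{1}^infinity f(x) dx:
  antiderivative F(x) = log(x).
  As x -> infinity, log(x) -> infinity.
  So int = infinity - log(1) = infinity. By the integral test, the series diverges.

diverges


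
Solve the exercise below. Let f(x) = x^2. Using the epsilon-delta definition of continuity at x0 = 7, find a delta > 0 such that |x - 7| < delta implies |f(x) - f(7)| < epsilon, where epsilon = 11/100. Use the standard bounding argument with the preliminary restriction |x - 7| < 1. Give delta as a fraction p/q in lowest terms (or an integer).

Factor: |x^2 - (7)^2| = |x - 7| * |x + 7|.
Impose |x - 7| < 1 first. Then |x + 7| = |(x - 7) + 2*(7)| <= |x - 7| + 2*|7| < 1 + 14 = 15.
So |x^2 - (7)^2| < delta * 15.
We need delta * 15 <= 11/100, i.e. delta <= 11/100/15 = 11/1500.
Since 11/1500 < 1, this is tighter than 1; take delta = 11/1500.
So delta = 11/1500 works.

11/1500


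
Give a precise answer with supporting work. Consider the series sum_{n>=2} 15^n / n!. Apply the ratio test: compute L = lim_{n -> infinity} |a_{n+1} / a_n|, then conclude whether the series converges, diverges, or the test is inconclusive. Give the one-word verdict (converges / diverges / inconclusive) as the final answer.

Let a_n denote the general term. Form the ratio a_{n+1}/a_n and simplify:
a_{n+1}/a_n = 15/(n + 1)
Take the limit as n -> infinity: L = 0.
Since L = 0 < 1, the ratio test implies the series converges.

converges


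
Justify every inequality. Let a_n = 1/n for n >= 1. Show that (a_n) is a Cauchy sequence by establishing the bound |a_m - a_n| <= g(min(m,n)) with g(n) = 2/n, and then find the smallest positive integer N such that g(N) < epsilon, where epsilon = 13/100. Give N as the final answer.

For any m, n >= 1, by the triangle inequality:
|a_m - a_n| = |1/m - 1/n| <= 1/m + 1/n <= 2/min(m,n).
So g(n) = 2/n bounds the Cauchy difference. Since g(n) -> 0, (a_n) is Cauchy.
Now solve g(N) < 13/100: 2/N < 13/100 <=> N > 2 / (13/100) = 200/13.
The smallest integer strictly greater than 200/13 is N = 16.
Check: g(16) = 2/16 = 1/8 < 13/100; g(15) = 2/15 >= 13/100. So N = 16.

16


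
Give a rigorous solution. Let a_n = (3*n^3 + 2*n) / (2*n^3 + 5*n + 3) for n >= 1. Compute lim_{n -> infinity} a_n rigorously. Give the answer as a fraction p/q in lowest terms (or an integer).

Divide numerator and denominator by n^3, the highest power:
numerator / n^3 = 3 + 2/n^2
denominator / n^3 = 2 + 5/n^2 + 3/n^3
As n -> infinity, all terms of the form c/n^k (k >= 1) tend to 0.
So numerator / n^3 -> 3 and denominator / n^3 -> 2.
Therefore lim a_n = 3/2.

3/2


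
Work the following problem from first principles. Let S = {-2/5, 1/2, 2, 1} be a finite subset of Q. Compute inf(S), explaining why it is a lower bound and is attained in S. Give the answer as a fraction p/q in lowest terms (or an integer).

S is finite, so inf(S) = min(S).
Sorted increasing:
-2/5, 1/2, 1, 2
The extremum is -2/5.
For every x in S, x >= -2/5. And -2/5 is in S, so it is attained.
Therefore inf(S) = -2/5.

-2/5


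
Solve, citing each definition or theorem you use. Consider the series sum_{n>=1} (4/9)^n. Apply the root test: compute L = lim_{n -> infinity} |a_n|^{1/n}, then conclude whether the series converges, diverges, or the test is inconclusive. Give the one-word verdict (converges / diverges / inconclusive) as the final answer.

Let a_n denote the general term. Form |a_n|^(1/n) and simplify:
|a_n|^(1/n) = 4/9
Take the limit as n -> infinity: L = 4/9.
Since L = 4/9 < 1, the root test implies convergence.

converges


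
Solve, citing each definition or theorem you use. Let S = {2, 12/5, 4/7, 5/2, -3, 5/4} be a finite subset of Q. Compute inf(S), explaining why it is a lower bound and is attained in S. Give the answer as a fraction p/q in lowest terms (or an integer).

S is finite, so inf(S) = min(S).
Sorted increasing:
-3, 4/7, 5/4, 2, 12/5, 5/2
The extremum is -3.
For every x in S, x >= -3. And -3 is in S, so it is attained.
Therefore inf(S) = -3.

-3


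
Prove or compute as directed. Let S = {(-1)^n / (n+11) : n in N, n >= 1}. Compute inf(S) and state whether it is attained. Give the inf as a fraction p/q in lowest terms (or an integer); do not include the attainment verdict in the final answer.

Analysis:
- Values: -1/12, 1/13, -1/14, 1/15, -1/16, ...
- Positive terms (even n): 1/(2+11), 1/(4+11), ... decreasing -> max = 1/13 (n=2).
- Negative terms (odd n): -1/(1+11), -1/(3+11), ... increasing -> min = -1/12 (n=1).
- So sup = 1/13 (attained at n=2); inf = -1/12 (attained at n=1).
Conclusion: inf(S) = -1/12, attained in S.

-1/12


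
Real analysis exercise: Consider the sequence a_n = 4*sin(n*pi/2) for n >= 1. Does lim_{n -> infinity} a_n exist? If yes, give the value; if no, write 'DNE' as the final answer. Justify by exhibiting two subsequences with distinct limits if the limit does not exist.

Examine the behaviour of a_n along subsequences.
a_{4k+1} = 4*sin(pi/2 + 2k*pi) = 4 -> 4. a_{4k+3} = 4*sin(3pi/2 + 2k*pi) = -4 -> -4.
Since these two subsequential limits are 4 and -4, distinct, the full sequence cannot converge (a convergent sequence has all subsequences tending to the same limit). So lim a_n does not exist.

DNE


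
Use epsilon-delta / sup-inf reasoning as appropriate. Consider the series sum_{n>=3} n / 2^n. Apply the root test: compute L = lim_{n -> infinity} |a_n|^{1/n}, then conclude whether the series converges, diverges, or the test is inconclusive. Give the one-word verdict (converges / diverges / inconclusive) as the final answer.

Let a_n denote the general term. Form |a_n|^(1/n) and simplify:
|a_n|^(1/n) = n^(1/n)/2
Take the limit as n -> infinity: L = 1/2.
Since L = 1/2 < 1, the root test implies convergence.

converges


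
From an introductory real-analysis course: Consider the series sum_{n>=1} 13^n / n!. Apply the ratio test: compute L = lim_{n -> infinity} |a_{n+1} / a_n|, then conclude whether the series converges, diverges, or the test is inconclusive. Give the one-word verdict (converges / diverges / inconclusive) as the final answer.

Let a_n denote the general term. Form the ratio a_{n+1}/a_n and simplify:
a_{n+1}/a_n = 13/(n + 1)
Take the limit as n -> infinity: L = 0.
Since L = 0 < 1, the ratio test implies the series converges.

converges


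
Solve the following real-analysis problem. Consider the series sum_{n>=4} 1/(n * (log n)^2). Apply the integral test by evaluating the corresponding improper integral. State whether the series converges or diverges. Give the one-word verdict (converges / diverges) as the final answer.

Let f(x) = 1/(x*log(x)^2). Then f is positive, continuous, and decreasing on [4, infinity), so the integral test applies.
Compute the improper integral int_{4}^infinity f(x) dx:
  antiderivative F(x) = -1/log(x).
  F(x) -> 0 as x -> infinity.  int = 0 - F(4) = 1/log(4) < infinity. By the integral test, the series converges.

converges


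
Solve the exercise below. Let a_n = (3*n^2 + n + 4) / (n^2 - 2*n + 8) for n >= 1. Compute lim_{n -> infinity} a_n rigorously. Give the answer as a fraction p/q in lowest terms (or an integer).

Divide numerator and denominator by n^2, the highest power:
numerator / n^2 = 3 + 1/n + 4/n^2
denominator / n^2 = 1 - 2/n + 8/n^2
As n -> infinity, all terms of the form c/n^k (k >= 1) tend to 0.
So numerator / n^2 -> 3 and denominator / n^2 -> 1.
Therefore lim a_n = 3.

3


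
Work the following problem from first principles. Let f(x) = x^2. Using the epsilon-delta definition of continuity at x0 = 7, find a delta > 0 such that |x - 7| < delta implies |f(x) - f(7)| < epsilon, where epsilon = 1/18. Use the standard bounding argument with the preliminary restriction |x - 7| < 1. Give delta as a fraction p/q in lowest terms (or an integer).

Factor: |x^2 - (7)^2| = |x - 7| * |x + 7|.
Impose |x - 7| < 1 first. Then |x + 7| = |(x - 7) + 2*(7)| <= |x - 7| + 2*|7| < 1 + 14 = 15.
So |x^2 - (7)^2| < delta * 15.
We need delta * 15 <= 1/18, i.e. delta <= 1/18/15 = 1/270.
Since 1/270 < 1, this is tighter than 1; take delta = 1/270.
So delta = 1/270 works.

1/270


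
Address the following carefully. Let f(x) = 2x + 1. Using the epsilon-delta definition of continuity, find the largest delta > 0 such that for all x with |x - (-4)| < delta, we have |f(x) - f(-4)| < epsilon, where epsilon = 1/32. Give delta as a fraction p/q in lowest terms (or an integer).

We compute f(-4) = 2*(-4) + 1 = -7.
|f(x) - f(-4)| = |2x + 1 - (-7)| = |2(x - (-4))| = 2|x - (-4)|.
We need 2|x - (-4)| < 1/32, i.e. |x - (-4)| < 1/32 / 2 = 1/64.
So any delta <= 1/64 works. Conversely, if delta > 1/64, then x = -4 + 1/64 satisfies |x - (-4)| = 1/64 < delta but |f(x) - f(-4)| = 2 * 1/64 = 1/32, which is not < 1/32; so no larger delta works.
Hence the largest such delta is 1/64.

1/64


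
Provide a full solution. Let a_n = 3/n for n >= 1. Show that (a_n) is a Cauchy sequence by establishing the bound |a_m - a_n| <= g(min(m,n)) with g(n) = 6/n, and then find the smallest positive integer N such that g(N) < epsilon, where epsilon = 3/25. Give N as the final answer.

For any m, n >= 1, by the triangle inequality:
|a_m - a_n| = |3/m - 3/n| <= 3*1/m + 3*1/n <= 6/min(m,n).
So g(n) = 6/n bounds the Cauchy difference. Since g(n) -> 0, (a_n) is Cauchy.
Now solve g(N) < 3/25: 6/N < 3/25 <=> N > 6 / (3/25) = 50.
The smallest integer strictly greater than 50 is N = 51.
Check: g(51) = 6/51 = 2/17 < 3/25; g(50) = 3/25 >= 3/25. So N = 51.

51


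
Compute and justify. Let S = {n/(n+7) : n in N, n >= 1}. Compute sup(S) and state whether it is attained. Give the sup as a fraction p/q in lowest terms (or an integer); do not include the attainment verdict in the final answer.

Analysis:
- Values: 1/8, 2/9, 3/10, 4/11, ... strictly increasing.
- Minimum is 1/8 (n=1); inf = 1/8 (attained).
- n/(n+7) = 1 - 7/(n+7) -> 1 from below as n -> infinity, and never equals 1.
- So sup = 1 (not attained).
Conclusion: sup(S) = 1, not attained in S.

1


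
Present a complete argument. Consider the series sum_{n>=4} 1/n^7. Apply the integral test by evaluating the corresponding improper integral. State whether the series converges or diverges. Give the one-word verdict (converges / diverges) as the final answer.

Let f(x) = x^(-7). Then f is positive, continuous, and decreasing on [4, infinity), so the integral test applies.
Compute the improper integral int_{4}^infinity f(x) dx:
  antiderivative F(x) = -1/(6*x^6).
  As x -> infinity, F(x) -> 0 (since p = 7 > 1).
  So int = F(infinity) - F(4) = 0 - (-1/24576) = 1/24576.
  Finite, so by the integral test, the series converges.

converges


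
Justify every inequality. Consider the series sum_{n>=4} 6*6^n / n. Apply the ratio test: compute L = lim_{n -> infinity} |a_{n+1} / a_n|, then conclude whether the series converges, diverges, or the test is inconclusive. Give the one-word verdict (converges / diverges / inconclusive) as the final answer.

Let a_n denote the general term. Form the ratio a_{n+1}/a_n and simplify:
a_{n+1}/a_n = 6*n/(n + 1)
Take the limit as n -> infinity: L = 6.
Since L = 6 > 1 (or L = infinity), the ratio test implies the series diverges.

diverges


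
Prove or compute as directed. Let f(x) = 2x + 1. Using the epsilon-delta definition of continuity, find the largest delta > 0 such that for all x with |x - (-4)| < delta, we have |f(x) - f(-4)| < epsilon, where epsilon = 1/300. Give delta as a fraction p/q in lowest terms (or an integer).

We compute f(-4) = 2*(-4) + 1 = -7.
|f(x) - f(-4)| = |2x + 1 - (-7)| = |2(x - (-4))| = 2|x - (-4)|.
We need 2|x - (-4)| < 1/300, i.e. |x - (-4)| < 1/300 / 2 = 1/600.
So any delta <= 1/600 works. Conversely, if delta > 1/600, then x = -4 + 1/600 satisfies |x - (-4)| = 1/600 < delta but |f(x) - f(-4)| = 2 * 1/600 = 1/300, which is not < 1/300; so no larger delta works.
Hence the largest such delta is 1/600.

1/600


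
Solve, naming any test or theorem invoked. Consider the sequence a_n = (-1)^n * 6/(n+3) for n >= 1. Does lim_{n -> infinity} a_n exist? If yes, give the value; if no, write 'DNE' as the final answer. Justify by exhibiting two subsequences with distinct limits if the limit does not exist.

Examine the behaviour of a_n along subsequences.
Even-n subsequence a_{2k} = 6/(2k+3) -> 0. Odd-n subsequence a_{2k+1} = -6/(2k+4) -> 0. Both tend to 0, which suggests the limit is 0; verify directly.
|a_n - 0| = 6/(n+3) < 6/n for every n >= 1.
Given epsilon > 0, choose a positive integer N > 6/epsilon. Then for all n >= N, |a_n| < 6/n <= 6/N < epsilon.
So by the definition of the limit, lim a_n exists and equals 0.

0


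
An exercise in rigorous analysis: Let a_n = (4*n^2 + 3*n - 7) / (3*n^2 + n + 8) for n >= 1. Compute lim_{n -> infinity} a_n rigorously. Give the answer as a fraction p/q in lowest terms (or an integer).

Divide numerator and denominator by n^2, the highest power:
numerator / n^2 = 4 + 3/n - 7/n^2
denominator / n^2 = 3 + 1/n + 8/n^2
As n -> infinity, all terms of the form c/n^k (k >= 1) tend to 0.
So numerator / n^2 -> 4 and denominator / n^2 -> 3.
Therefore lim a_n = 4/3.

4/3


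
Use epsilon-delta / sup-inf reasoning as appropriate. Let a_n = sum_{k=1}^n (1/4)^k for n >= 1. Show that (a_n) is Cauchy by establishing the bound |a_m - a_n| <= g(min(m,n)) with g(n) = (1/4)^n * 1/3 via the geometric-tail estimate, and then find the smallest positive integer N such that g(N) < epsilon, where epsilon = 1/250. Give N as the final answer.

For m > n >= 1: |a_m - a_n| = sum_{k=n+1}^m (1/4)^k < sum_{k=n+1}^infinity (1/4)^k = (1/4)^(n+1) / (1 - 1/4) = (1/4)^n * (1/4) * (4/3) = (1/4)^n * 1/3.
So g(n) = (1/4)^n / 3. Since g(n) -> 0, (a_n) is Cauchy.
Now solve g(N) < 1/250: (1/4)^N / 3 < 1/250 <=> 4^N > 1 / (3 * 1/250) = 250/3.
Check powers of 4: 4^3 = 64 <= 250/3, 4^4 = 256 > 250/3.
So the smallest such N is 4. Check: g(4) = 1/(3 * 256) = 1/768 < 1/250.

4


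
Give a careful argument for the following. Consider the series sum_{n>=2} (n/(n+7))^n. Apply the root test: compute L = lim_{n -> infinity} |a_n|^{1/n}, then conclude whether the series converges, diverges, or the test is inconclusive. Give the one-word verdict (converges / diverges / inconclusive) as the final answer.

Let a_n denote the general term. Form |a_n|^(1/n) and simplify:
|a_n|^(1/n) = n/(n + 7)
Take the limit as n -> infinity: L = 1.
Since L = 1, the root test is inconclusive. (In fact a_n = (n/(n+7))^n -> e^(-7) != 0, so the nth-term test shows divergence; but the root test itself gives no conclusion.)

inconclusive


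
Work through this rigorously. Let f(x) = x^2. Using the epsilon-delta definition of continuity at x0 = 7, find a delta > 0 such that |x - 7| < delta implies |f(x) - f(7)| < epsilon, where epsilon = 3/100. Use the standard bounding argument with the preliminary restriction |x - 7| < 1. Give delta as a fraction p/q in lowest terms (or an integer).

Factor: |x^2 - (7)^2| = |x - 7| * |x + 7|.
Impose |x - 7| < 1 first. Then |x + 7| = |(x - 7) + 2*(7)| <= |x - 7| + 2*|7| < 1 + 14 = 15.
So |x^2 - (7)^2| < delta * 15.
We need delta * 15 <= 3/100, i.e. delta <= 3/100/15 = 1/500.
Since 1/500 < 1, this is tighter than 1; take delta = 1/500.
So delta = 1/500 works.

1/500


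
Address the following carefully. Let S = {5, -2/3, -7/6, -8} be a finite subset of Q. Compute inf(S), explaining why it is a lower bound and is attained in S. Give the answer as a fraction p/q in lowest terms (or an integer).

S is finite, so inf(S) = min(S).
Sorted increasing:
-8, -7/6, -2/3, 5
The extremum is -8.
For every x in S, x >= -8. And -8 is in S, so it is attained.
Therefore inf(S) = -8.

-8


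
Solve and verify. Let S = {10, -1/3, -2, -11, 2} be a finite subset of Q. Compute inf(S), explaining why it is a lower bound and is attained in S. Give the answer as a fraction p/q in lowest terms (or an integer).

S is finite, so inf(S) = min(S).
Sorted increasing:
-11, -2, -1/3, 2, 10
The extremum is -11.
For every x in S, x >= -11. And -11 is in S, so it is attained.
Therefore inf(S) = -11.

-11


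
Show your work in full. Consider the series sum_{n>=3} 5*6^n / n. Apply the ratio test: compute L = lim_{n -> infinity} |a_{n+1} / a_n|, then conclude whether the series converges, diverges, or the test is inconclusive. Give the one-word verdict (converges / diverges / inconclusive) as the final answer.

Let a_n denote the general term. Form the ratio a_{n+1}/a_n and simplify:
a_{n+1}/a_n = 6*n/(n + 1)
Take the limit as n -> infinity: L = 6.
Since L = 6 > 1 (or L = infinity), the ratio test implies the series diverges.

diverges


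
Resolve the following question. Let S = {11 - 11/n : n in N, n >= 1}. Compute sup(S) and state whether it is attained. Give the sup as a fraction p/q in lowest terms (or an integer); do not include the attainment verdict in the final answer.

Analysis:
- Values: 0, 11/2, 22/3, 33/4, ... strictly increasing.
- Minimum is 0 (n=1); inf = 0 (attained).
- 11 - 11/n -> 11 from below; sup = 11, not attained.
Conclusion: sup(S) = 11, not attained in S.

11


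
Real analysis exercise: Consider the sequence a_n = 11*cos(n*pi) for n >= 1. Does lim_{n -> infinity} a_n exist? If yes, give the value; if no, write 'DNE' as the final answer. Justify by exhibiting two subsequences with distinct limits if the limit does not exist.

Examine the behaviour of a_n along subsequences.
cos(n*pi) = (-1)^n, so a_n = 11*(-1)^n. a_{2k} = 11 -> 11. a_{2k+1} = -11 -> -11.
Since these two subsequential limits are 11 and -11, distinct, the full sequence cannot converge (a convergent sequence has all subsequences tending to the same limit). So lim a_n does not exist.

DNE


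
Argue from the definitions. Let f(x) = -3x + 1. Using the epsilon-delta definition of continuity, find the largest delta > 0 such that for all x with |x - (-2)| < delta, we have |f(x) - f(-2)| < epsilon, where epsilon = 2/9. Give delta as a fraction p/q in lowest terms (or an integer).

We compute f(-2) = -3*(-2) + 1 = 7.
|f(x) - f(-2)| = |-3x + 1 - (7)| = |-3(x - (-2))| = 3|x - (-2)|.
We need 3|x - (-2)| < 2/9, i.e. |x - (-2)| < 2/9 / 3 = 2/27.
So any delta <= 2/27 works. Conversely, if delta > 2/27, then x = -2 + 2/27 satisfies |x - (-2)| = 2/27 < delta but |f(x) - f(-2)| = 3 * 2/27 = 2/9, which is not < 2/9; so no larger delta works.
Hence the largest such delta is 2/27.

2/27
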